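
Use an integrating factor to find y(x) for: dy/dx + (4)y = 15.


P(x) = 4, Q(x) = 15; integrating factor μ = e^(4x).
(μ y)' = 15e^(4x) ⇒ μ y = (15/4)e^(4x) + C.
Divide by μ: y = 15/4 + Ce^(-4x).


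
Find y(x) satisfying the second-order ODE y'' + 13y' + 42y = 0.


Characteristic equation: r² + 13r + 42 = 0.
Factor: (r + 6)(r + 7) = 0 ⇒ r = -6, -7 (distinct real).
General solution: y = C₁e^(-6x) + C₂e^(-7x).


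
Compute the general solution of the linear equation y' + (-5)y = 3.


P(x) = -5 ⇒ μ = e^(-5x).
(μ y)' = 3e^(-5x) ⇒ μ y = -(3/5)e^(-5x) + C.
Divide by μ: y = -3/5 + Ce^(5x).


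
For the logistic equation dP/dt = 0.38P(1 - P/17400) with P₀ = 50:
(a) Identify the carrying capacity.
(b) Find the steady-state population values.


Logistic ODE dP/dt = 0.38P(1 - P/17400) has equilibria where dP/dt = 0, i.e. P = 0 or P = 17400.
The coefficient (1 - P/K) = 0 when P = K, identifying K = 17400 as the carrying capacity.
(a) K = 17400; (b) equilibria P = 0 and P = 17400.


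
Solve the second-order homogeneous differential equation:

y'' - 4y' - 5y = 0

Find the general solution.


Characteristic equation: r² - 4r - 5 = 0.
Factor: (r - 5)(r + 1) = 0 ⇒ r = 5, -1 (distinct real).
General solution: y = C₁e^(5x) + C₂e^(-x).


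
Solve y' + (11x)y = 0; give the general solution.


P(x) = 11x ⇒ μ = e^((11/2)x²).
Q(x) = 0 so μ y is constant: y = Ce^(-(11/2)x²).


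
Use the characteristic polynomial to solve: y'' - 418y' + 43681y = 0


Characteristic equation: r² - 418r + 43681 = 0, i.e. (r - 209)² = 0.
Repeated root r = 209; include an x factor for the second linearly independent solution.
General solution: y = (C₁ + C₂x)e^(209x).


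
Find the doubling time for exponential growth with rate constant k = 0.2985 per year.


Exponential growth: P(t) = P₀ e^(0.2985t). Set P(t)/P₀ = 2: e^(0.2985t) = 2.
Solve: t = ln(2)/0.2985 ≈ 2.32 years.


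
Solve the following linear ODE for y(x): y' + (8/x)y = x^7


P(x) = 8/x ⇒ μ = x^8.
(x^8 y)' = x^15 ⇒ x^8 y = x^16/(16) + C.
Solve for y: y = (1/16)x^8 + C/x^8.


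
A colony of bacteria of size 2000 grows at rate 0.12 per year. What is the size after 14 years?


The ODE dP/dt = 0.12P has solution P(t) = P(0)e^(0.12t).
Substitute P(0) = 2000 and t = 14: P(14) = 2000 e^(1.68) ≈ 10731.


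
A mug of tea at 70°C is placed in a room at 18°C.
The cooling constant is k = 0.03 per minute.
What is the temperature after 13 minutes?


Newton's law: dT/dt = -k(T - T_a) has solution T(t) = T_a + (T₀ - T_a)e^(-kt).
Plug in T_a = 18, T₀ = 70, k = 0.03, t = 13: T(13) = 18 + (52)e^(-0.39) ≈ 53.2°C.


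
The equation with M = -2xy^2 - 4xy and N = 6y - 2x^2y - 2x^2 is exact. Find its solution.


Check exactness: ∂M/∂y = -4xy - 4x and ∂N/∂x = -4xy - 4x; equal, so the equation is exact.
Integrate M with respect to x (treating y as constant): ∫M dx = -x^2y^2 - 2x^2y + h(y).
Differentiate w.r.t. y and set equal to N: the x-dependent terms already match, leaving h'(y) = 6y. Integrate: h(y) = 3y^2.
So F(x,y) = 3y^2 - x^2y^2 - 2x^2y.
General solution: 3y^2 - x^2y^2 - 2x^2y = C.


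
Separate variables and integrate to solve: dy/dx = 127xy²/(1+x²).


Separate: dy/y² = 127x/(1+x²) dx.
Integrate LHS: ∫ dy/y² = -1/y.
Integrate RHS via u = 1+x²: (127/2)ln(1+x²) + C.
Result: -1/y = (127/2)ln(1+x²) + C.


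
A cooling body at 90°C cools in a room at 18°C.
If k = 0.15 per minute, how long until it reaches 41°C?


From T(t) = T_a + (T₀ - T_a)e^(-kt), set T(t) = 41:
(41 - 18) / (90 - 18) = e^(-0.15t), so t = -ln(0.319)/0.15 ≈ 7.6 minutes.


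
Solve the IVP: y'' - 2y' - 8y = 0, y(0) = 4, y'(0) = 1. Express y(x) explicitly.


Characteristic roots of r² - 2r - 8 = 0 are -2, 4.
General solution y = c₁ e^(-2x) + c₂ e^(4x).
Apply y(0) = 4: c₁ + c₂ = 4. Apply y'(0) = 1: -2 c₁ + 4 c₂ = 1.
Solve: c₁ = 5/2, c₂ = 3/2.
Particular solution: y = (5/2)e^(-2x) + (3/2)e^(4x).


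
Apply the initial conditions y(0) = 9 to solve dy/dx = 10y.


General solution of y' = 10y is y = Ce^(10x).
Apply y(0) = 9: C = 9.
Particular solution: y = 9e^(10x).


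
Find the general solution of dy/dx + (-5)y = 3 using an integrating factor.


P(x) = -5 ⇒ μ = e^(-5x).
(μ y)' = 3e^(-5x) ⇒ μ y = -(3/5)e^(-5x) + C.
Divide by μ: y = -3/5 + Ce^(5x).


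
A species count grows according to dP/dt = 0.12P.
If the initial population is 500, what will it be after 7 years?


The ODE dP/dt = 0.12P has solution P(t) = P(0)e^(0.12t).
Substitute P(0) = 500 and t = 7: P(7) = 500 e^(0.84) ≈ 1158.


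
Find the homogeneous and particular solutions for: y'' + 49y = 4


Homogeneous part: r² + 49 = 0 ⇒ r = ±7i, so y_h = C₁cos(7x) + C₂sin(7x).
Try constant y_p = A; plug in: 49A = 4 ⇒ A = 4/49.
General solution: y = C₁cos(7x) + C₂sin(7x) + 4/49.


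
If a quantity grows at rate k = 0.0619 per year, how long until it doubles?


Exponential growth: P(t) = P₀ e^(0.0619t). Set P(t)/P₀ = 2: e^(0.0619t) = 2.
Solve: t = ln(2)/0.0619 ≈ 11.20 years.


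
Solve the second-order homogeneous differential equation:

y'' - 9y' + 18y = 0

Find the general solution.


Characteristic equation: r² - 9r + 18 = 0.
Factor: (r - 3)(r - 6) = 0 ⇒ r = 3, 6 (distinct real).
General solution: y = C₁e^(3x) + C₂e^(6x).


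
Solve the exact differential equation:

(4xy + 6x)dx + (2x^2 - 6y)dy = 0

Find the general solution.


Check exactness: ∂M/∂y = 4x and ∂N/∂x = 4x; equal, so the equation is exact.
Integrate M with respect to x (treating y as constant): ∫M dx = 2x^2y + 3x^2 + h(y).
Differentiate w.r.t. y and set equal to N: the x-dependent terms already match, leaving h'(y) = -6y. Integrate: h(y) = -3y^2.
So F(x,y) = 2x^2y + 3x^2 - 3y^2.
General solution: 2x^2y + 3x^2 - 3y^2 = C.


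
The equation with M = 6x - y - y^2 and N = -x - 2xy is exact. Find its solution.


Check exactness: ∂M/∂y = -1 - 2y and ∂N/∂x = -1 - 2y; equal, so the equation is exact.
Integrate M with respect to x (treating y as constant): ∫M dx = 3x^2 - xy - xy^2 + h(y).
Differentiate w.r.t. y and set equal to N: all terms match, so h'(y) = 0 and h is a constant absorbed into C.
General solution: 3x^2 - xy - xy^2 = C.


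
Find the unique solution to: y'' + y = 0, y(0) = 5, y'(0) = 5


Characteristic roots of r² + 1 = 0 are ±1i, so y = C₁cos(x) + C₂sin(x).
Apply y(0) = 5: C₁ = 5. Differentiate and apply y'(0) = 5: 1·C₂ = 5, so C₂ = 5.
Particular solution: y = 5cos(x) + 5sin(x).


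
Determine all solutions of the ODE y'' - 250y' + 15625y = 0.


Characteristic equation: r² - 250r + 15625 = 0, i.e. (r - 125)² = 0.
Repeated root r = 125; include an x factor for the second linearly independent solution.
General solution: y = (C₁ + C₂x)e^(125x).


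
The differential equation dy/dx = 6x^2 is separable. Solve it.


Integrate both sides with respect to x: y = ∫ 6x^2 dx = 2x^3 + C.


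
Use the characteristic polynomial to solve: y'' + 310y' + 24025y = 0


Characteristic equation: r² + 310r + 24025 = 0, i.e. (r + 155)² = 0.
Repeated root r = -155; include an x factor for the second linearly independent solution.
General solution: y = (C₁ + C₂x)e^(-155x).


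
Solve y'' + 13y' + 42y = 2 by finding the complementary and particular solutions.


Characteristic roots of r² + 13r + 42 = 0 are -6, -7.
y_h = C₁e^(-6x) + C₂e^(-7x).
Constant forcing; try y_p = A. Then 42A = 2 ⇒ A = 1/21.
General solution: y = C₁e^(-6x) + C₂e^(-7x) + 1/21.


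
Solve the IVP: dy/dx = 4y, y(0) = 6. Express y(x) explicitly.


General solution of y' = 4y is y = Ce^(4x).
Apply y(0) = 6: C = 6.
Particular solution: y = 6e^(4x).


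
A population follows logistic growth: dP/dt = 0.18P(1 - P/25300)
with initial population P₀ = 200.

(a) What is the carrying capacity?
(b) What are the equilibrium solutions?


Logistic ODE dP/dt = 0.18P(1 - P/25300) has equilibria where dP/dt = 0, i.e. P = 0 or P = 25300.
The coefficient (1 - P/K) = 0 when P = K, identifying K = 25300 as the carrying capacity.
(a) K = 25300; (b) equilibria P = 0 and P = 25300.


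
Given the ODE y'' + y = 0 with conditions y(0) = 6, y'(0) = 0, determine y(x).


Characteristic roots of r² + 1 = 0 are ±1i, so y = C₁cos(x) + C₂sin(x).
Apply y(0) = 6: C₁ = 6. Differentiate and apply y'(0) = 0: 1·C₂ = 0, so C₂ = 0.
Particular solution: y = 6cos(x).


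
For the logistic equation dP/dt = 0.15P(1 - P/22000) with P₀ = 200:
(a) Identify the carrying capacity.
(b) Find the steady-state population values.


Logistic ODE dP/dt = 0.15P(1 - P/22000) has equilibria where dP/dt = 0, i.e. P = 0 or P = 22000.
The coefficient (1 - P/K) = 0 when P = K, identifying K = 22000 as the carrying capacity.
(a) K = 22000; (b) equilibria P = 0 and P = 22000.


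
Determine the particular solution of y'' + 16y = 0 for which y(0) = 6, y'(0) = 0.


Characteristic roots of r² + 16 = 0 are ±4i, so y = C₁cos(4x) + C₂sin(4x).
Apply y(0) = 6: C₁ = 6. Differentiate and apply y'(0) = 0: 4·C₂ = 0, so C₂ = 0.
Particular solution: y = 6cos(4x).


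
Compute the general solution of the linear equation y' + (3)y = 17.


P(x) = 3, Q(x) = 17; integrating factor μ = e^(3x).
(μ y)' = 17e^(3x) ⇒ μ y = (17/3)e^(3x) + C.
Divide by μ: y = 17/3 + Ce^(-3x).


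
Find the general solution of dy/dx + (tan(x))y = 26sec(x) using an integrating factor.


P(x) = tan(x) ⇒ μ = e^(∫tan(x)dx) = sec(x).
(sec(x) y)' = 26sec²(x) ⇒ sec(x) y = 26tan(x) + C.
Multiply by cos(x): y = 26sin(x) + C·cos(x).


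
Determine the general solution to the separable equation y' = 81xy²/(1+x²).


Separate: dy/y² = 81x/(1+x²) dx.
Integrate LHS: ∫ dy/y² = -1/y.
Integrate RHS via u = 1+x²: (81/2)ln(1+x²) + C.
Result: -1/y = (81/2)ln(1+x²) + C.


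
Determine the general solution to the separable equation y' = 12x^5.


Integrate both sides with respect to x: y = ∫ 12x^5 dx = 2x^6 + C.


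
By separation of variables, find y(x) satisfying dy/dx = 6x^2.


Integrate both sides with respect to x: y = ∫ 6x^2 dx = 2x^3 + C.


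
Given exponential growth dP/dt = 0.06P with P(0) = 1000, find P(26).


The ODE dP/dt = 0.06P has solution P(t) = P(0)e^(0.06t).
Substitute P(0) = 1000 and t = 26: P(26) = 1000 e^(1.56) ≈ 4759.


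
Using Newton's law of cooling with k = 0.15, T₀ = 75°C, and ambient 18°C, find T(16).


Newton's law: dT/dt = -k(T - T_a) has solution T(t) = T_a + (T₀ - T_a)e^(-kt).
Plug in T_a = 18, T₀ = 75, k = 0.15, t = 16: T(16) = 18 + (57)e^(-2.40) ≈ 23.2°C.


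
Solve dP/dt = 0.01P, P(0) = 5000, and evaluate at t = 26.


The ODE dP/dt = 0.01P has solution P(t) = P(0)e^(0.01t).
Substitute P(0) = 5000 and t = 26: P(26) = 5000 e^(0.26) ≈ 6485.


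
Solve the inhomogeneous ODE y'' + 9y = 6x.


Homogeneous: r² + 9 = 0 ⇒ r = ±3i, y_h = C₁cos(3x) + C₂sin(3x).
Polynomial forcing; try y_p = Ax + B. Then y_p'' + 9 y_p = 9(Ax + B) = 6x, so B = 0 and A = 2/3.
General solution: y = C₁cos(3x) + C₂sin(3x) + (2/3)x.


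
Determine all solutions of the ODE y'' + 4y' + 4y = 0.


Characteristic equation: r² + 4r + 4 = 0, i.e. (r + 2)² = 0.
Repeated root r = -2; include an x factor for the second linearly independent solution.
General solution: y = (C₁ + C₂x)e^(-2x).


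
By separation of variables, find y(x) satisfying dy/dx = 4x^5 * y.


Separate variables: dy/y = 4x^5 dx.
Integrate: ln|y| = (2/3)x^6 + C₀.
Exponentiate: y = Ce^((2/3)x^6).


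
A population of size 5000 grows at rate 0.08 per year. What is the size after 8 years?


The ODE dP/dt = 0.08P has solution P(t) = P(0)e^(0.08t).
Substitute P(0) = 5000 and t = 8: P(8) = 5000 e^(0.64) ≈ 9482.


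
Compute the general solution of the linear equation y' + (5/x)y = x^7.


P(x) = 5/x ⇒ μ = x^5.
(x^5 y)' = x^12 ⇒ x^5 y = x^13/(13) + C.
Solve for y: y = (1/13)x^8 + C/x^5.


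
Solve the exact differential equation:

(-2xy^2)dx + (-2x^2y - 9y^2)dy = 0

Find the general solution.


Check exactness: ∂M/∂y = -4xy and ∂N/∂x = -4xy; equal, so the equation is exact.
Integrate M with respect to x (treating y as constant): ∫M dx = -x^2y^2 + h(y).
Differentiate w.r.t. y and set equal to N: the x-dependent terms already match, leaving h'(y) = -9y^2. Integrate: h(y) = -3y^3.
So F(x,y) = -x^2y^2 - 3y^3.
General solution: -x^2y^2 - 3y^3 = C.


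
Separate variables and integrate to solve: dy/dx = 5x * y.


Separate variables: dy/y = 5x dx.
Integrate: ln|y| = (5/2)x^2 + C₀.
Exponentiate: y = Ce^((5/2)x^2).


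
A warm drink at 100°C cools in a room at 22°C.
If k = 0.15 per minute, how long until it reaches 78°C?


From T(t) = T_a + (T₀ - T_a)e^(-kt), set T(t) = 78:
(78 - 22) / (100 - 22) = e^(-0.15t), so t = -ln(0.718)/0.15 ≈ 2.2 minutes.


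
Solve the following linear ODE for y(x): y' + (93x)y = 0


P(x) = 93x ⇒ μ = e^((93/2)x²).
Q(x) = 0 so μ y is constant: y = Ce^(-(93/2)x²).


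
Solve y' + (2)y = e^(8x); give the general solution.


P(x) = 2 ⇒ μ = e^(2x).
(μ y)' = e^(10x) ⇒ μ y = e^(10x)/10 + C.
Divide by μ: y = (1/10)e^(8x) + Ce^(-2x).


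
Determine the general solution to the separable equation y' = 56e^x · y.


Separate variables: dy/y = 56e^x dx.
Integrate: ln|y| = 56e^x + C₀.
Exponentiate: y = Ce^(56e^x).


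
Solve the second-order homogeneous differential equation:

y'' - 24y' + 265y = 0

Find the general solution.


Characteristic equation: r² - 24r + 265 = 0.
Discriminant is negative; roots r = 12 ± 11i (complex conjugate pair).
General solution uses e^(α x)(C₁ cos(β x) + C₂ sin(β x)): y = e^(12x)(C₁cos(11x) + C₂sin(11x)).


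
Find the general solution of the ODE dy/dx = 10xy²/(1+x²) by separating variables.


Separate: dy/y² = 10x/(1+x²) dx.
Integrate LHS: ∫ dy/y² = -1/y.
Integrate RHS via u = 1+x²: 5ln(1+x²) + C.
Result: -1/y = 5ln(1+x²) + C.


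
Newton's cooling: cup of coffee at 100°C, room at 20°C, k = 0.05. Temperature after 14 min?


Newton's law: dT/dt = -k(T - T_a) has solution T(t) = T_a + (T₀ - T_a)e^(-kt).
Plug in T_a = 20, T₀ = 100, k = 0.05, t = 14: T(14) = 20 + (80)e^(-0.70) ≈ 59.7°C.


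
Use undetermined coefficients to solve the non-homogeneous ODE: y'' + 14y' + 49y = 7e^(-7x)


Characteristic polynomial (r + 7)² = 0; repeated root r = -7.
y_h = (C₁ + C₂x)e^(-7x). Forcing matches the repeated root (resonance), so try y_p = Ax² e^(-7x).
Substitute and solve for A: 2A = 7, so A = 7/2.
General solution: y = (C₁ + C₂x + (7/2)x²)e^(-7x).


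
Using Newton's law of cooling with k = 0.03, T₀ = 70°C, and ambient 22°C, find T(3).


Newton's law: dT/dt = -k(T - T_a) has solution T(t) = T_a + (T₀ - T_a)e^(-kt).
Plug in T_a = 22, T₀ = 70, k = 0.03, t = 3: T(3) = 22 + (48)e^(-0.09) ≈ 65.9°C.


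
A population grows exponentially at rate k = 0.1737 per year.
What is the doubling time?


Exponential growth: P(t) = P₀ e^(0.1737t). Set P(t)/P₀ = 2: e^(0.1737t) = 2.
Solve: t = ln(2)/0.1737 ≈ 3.99 years.


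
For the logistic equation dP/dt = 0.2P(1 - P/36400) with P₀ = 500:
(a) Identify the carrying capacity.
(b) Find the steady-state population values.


Logistic ODE dP/dt = 0.2P(1 - P/36400) has equilibria where dP/dt = 0, i.e. P = 0 or P = 36400.
The coefficient (1 - P/K) = 0 when P = K, identifying K = 36400 as the carrying capacity.
(a) K = 36400; (b) equilibria P = 0 and P = 36400.


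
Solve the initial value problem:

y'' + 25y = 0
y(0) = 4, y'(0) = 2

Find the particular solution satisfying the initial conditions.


Characteristic roots of r² + 25 = 0 are ±5i, so y = C₁cos(5x) + C₂sin(5x).
Apply y(0) = 4: C₁ = 4. Differentiate and apply y'(0) = 2: 5·C₂ = 2, so C₂ = 2/5.
Particular solution: y = 4cos(5x) + (2/5)sin(5x).


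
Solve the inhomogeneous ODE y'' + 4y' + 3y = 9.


Characteristic roots of r² + 4r + 3 = 0 are -3, -1.
y_h = C₁e^(-3x) + C₂e^(-x).
Constant forcing; try y_p = A. Then 3A = 9 ⇒ A = 3.
General solution: y = C₁e^(-3x) + C₂e^(-x) + 3.


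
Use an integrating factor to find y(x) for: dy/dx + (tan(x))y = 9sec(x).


P(x) = tan(x) ⇒ μ = e^(∫tan(x)dx) = sec(x).
(sec(x) y)' = 9sec²(x) ⇒ sec(x) y = 9tan(x) + C.
Multiply by cos(x): y = 9sin(x) + C·cos(x).


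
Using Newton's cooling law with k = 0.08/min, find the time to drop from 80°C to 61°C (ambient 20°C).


From T(t) = T_a + (T₀ - T_a)e^(-kt), set T(t) = 61:
(61 - 20) / (80 - 20) = e^(-0.08t), so t = -ln(0.683)/0.08 ≈ 4.8 minutes.


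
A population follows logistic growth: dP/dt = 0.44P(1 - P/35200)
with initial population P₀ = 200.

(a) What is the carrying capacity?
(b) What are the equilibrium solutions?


Logistic ODE dP/dt = 0.44P(1 - P/35200) has equilibria where dP/dt = 0, i.e. P = 0 or P = 35200.
The coefficient (1 - P/K) = 0 when P = K, identifying K = 35200 as the carrying capacity.
(a) K = 35200; (b) equilibria P = 0 and P = 35200.


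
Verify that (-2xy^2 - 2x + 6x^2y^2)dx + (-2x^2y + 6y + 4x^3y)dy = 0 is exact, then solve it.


Check exactness: ∂M/∂y = -4xy + 12x^2y and ∂N/∂x = -4xy + 12x^2y; equal, so the equation is exact.
Integrate M with respect to x (treating y as constant): ∫M dx = -x^2y^2 - x^2 + 2x^3y^2 + h(y).
Differentiate w.r.t. y and set equal to N: the x-dependent terms already match, leaving h'(y) = 6y. Integrate: h(y) = 3y^2.
So F(x,y) = -x^2y^2 + 3y^2 - x^2 + 2x^3y^2.
General solution: -x^2y^2 + 3y^2 - x^2 + 2x^3y^2 = C.


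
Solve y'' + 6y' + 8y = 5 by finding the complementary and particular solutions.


Characteristic roots of r² + 6r + 8 = 0 are -4, -2.
y_h = C₁e^(-4x) + C₂e^(-2x).
Constant forcing; try y_p = A. Then 8A = 5 ⇒ A = 5/8.
General solution: y = C₁e^(-4x) + C₂e^(-2x) + 5/8.


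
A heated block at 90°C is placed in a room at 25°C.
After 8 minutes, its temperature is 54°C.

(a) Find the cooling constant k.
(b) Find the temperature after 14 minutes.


Newton's law: T(t) = T_a + (T₀ - T_a)e^(-kt).
(a) Use T(8) = 54: (54 - 25)/(90 - 25) = e^(-k·8), so k = -ln(0.446)/8 ≈ 0.1009.
(b) Apply k to t = 14: T(14) = 25 + (65)e^(-1.412) ≈ 40.8°C.


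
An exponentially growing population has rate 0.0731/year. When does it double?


Exponential growth: P(t) = P₀ e^(0.0731t). Set P(t)/P₀ = 2: e^(0.0731t) = 2.
Solve: t = ln(2)/0.0731 ≈ 9.48 years.


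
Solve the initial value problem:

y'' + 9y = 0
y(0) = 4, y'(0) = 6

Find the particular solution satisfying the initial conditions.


Characteristic roots of r² + 9 = 0 are ±3i, so y = C₁cos(3x) + C₂sin(3x).
Apply y(0) = 4: C₁ = 4. Differentiate and apply y'(0) = 6: 3·C₂ = 6, so C₂ = 2.
Particular solution: y = 4cos(3x) + 2sin(3x).


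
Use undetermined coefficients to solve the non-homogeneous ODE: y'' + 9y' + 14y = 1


Characteristic roots of r² + 9r + 14 = 0 are -7, -2.
y_h = C₁e^(-7x) + C₂e^(-2x).
Constant forcing; try y_p = A. Then 14A = 1 ⇒ A = 1/14.
General solution: y = C₁e^(-7x) + C₂e^(-2x) + 1/14.


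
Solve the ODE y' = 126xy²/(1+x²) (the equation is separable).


Separate: dy/y² = 126x/(1+x²) dx.
Integrate LHS: ∫ dy/y² = -1/y.
Integrate RHS via u = 1+x²: 63ln(1+x²) + C.
Result: -1/y = 63ln(1+x²) + C.


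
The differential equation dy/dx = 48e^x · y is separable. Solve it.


Separate variables: dy/y = 48e^x dx.
Integrate: ln|y| = 48e^x + C₀.
Exponentiate: y = Ce^(48e^x).


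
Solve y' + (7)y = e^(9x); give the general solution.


P(x) = 7 ⇒ μ = e^(7x).
(μ y)' = e^(16x) ⇒ μ y = e^(16x)/16 + C.
Divide by μ: y = (1/16)e^(9x) + Ce^(-7x).


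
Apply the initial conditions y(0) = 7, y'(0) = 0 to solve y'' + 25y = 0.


Characteristic roots of r² + 25 = 0 are ±5i, so y = C₁cos(5x) + C₂sin(5x).
Apply y(0) = 7: C₁ = 7. Differentiate and apply y'(0) = 0: 5·C₂ = 0, so C₂ = 0.
Particular solution: y = 7cos(5x).


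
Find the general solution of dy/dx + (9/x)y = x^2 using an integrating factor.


P(x) = 9/x ⇒ μ = x^9.
(x^9 y)' = x^9·x^2 = x^11.
Integrate: x^9 y = x^12/(12) + C.
Solve for y: y = (1/12)x^3 + C/x^9.


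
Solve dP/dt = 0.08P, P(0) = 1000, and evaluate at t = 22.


The ODE dP/dt = 0.08P has solution P(t) = P(0)e^(0.08t).
Substitute P(0) = 1000 and t = 22: P(22) = 1000 e^(1.76) ≈ 5812.


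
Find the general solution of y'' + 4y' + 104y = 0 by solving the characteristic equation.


Characteristic equation: r² + 4r + 104 = 0.
Discriminant is negative; roots r = -2 ± 10i (complex conjugate pair).
General solution uses e^(α x)(C₁ cos(β x) + C₂ sin(β x)): y = e^(-2x)(C₁cos(10x) + C₂sin(10x)).


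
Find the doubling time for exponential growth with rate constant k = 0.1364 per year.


Exponential growth: P(t) = P₀ e^(0.1364t). Set P(t)/P₀ = 2: e^(0.1364t) = 2.
Solve: t = ln(2)/0.1364 ≈ 5.08 years.


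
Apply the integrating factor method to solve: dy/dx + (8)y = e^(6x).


P(x) = 8 ⇒ μ = e^(8x).
(μ y)' = e^(14x) ⇒ μ y = e^(14x)/14 + C.
Divide by μ: y = (1/14)e^(6x) + Ce^(-8x).


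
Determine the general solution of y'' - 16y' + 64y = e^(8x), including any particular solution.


Characteristic polynomial (r - 8)² = 0; repeated root r = 8.
y_h = (C₁ + C₂x)e^(8x). Forcing matches the repeated root (resonance), so try y_p = Ax² e^(8x).
Substitute and solve for A: 2A = 1, so A = 1/2.
General solution: y = (C₁ + C₂x + (1/2)x²)e^(8x).


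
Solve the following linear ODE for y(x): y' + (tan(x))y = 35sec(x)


P(x) = tan(x) ⇒ μ = e^(∫tan(x)dx) = sec(x).
(sec(x) y)' = 35sec²(x) ⇒ sec(x) y = 35tan(x) + C.
Multiply by cos(x): y = 35sin(x) + C·cos(x).


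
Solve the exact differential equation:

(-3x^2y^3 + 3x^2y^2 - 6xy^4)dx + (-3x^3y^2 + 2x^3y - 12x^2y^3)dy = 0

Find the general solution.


Check exactness: ∂M/∂y = -9x^2y^2 + 6x^2y - 24xy^3 and ∂N/∂x = -9x^2y^2 + 6x^2y - 24xy^3; equal, so the equation is exact.
Integrate M with respect to x (treating y as constant): ∫M dx = -x^3y^3 + x^3y^2 - 3x^2y^4 + h(y).
Differentiate w.r.t. y and set equal to N: all terms match, so h'(y) = 0 and h is a constant absorbed into C.
General solution: -x^3y^3 + x^3y^2 - 3x^2y^4 = C.


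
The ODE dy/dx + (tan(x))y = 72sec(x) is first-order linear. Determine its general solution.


P(x) = tan(x) ⇒ μ = e^(∫tan(x)dx) = sec(x).
(sec(x) y)' = 72sec²(x) ⇒ sec(x) y = 72tan(x) + C.
Multiply by cos(x): y = 72sin(x) + C·cos(x).


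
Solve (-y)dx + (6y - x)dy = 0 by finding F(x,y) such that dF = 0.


Check exactness: ∂M/∂y = -1 and ∂N/∂x = -1; equal, so the equation is exact.
Integrate M with respect to x (treating y as constant): ∫M dx = -xy + h(y).
Differentiate w.r.t. y and set equal to N: the x-dependent terms already match, leaving h'(y) = 6y. Integrate: h(y) = 3y^2.
So F(x,y) = 3y^2 - xy.
General solution: 3y^2 - xy = C.


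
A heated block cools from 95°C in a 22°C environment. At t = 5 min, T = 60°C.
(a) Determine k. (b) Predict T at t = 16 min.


Newton's law: T(t) = T_a + (T₀ - T_a)e^(-kt).
(a) Use T(5) = 60: (60 - 22)/(95 - 22) = e^(-k·5), so k = -ln(0.521)/5 ≈ 0.1306.
(b) Apply k to t = 16: T(16) = 22 + (73)e^(-2.089) ≈ 31.0°C.


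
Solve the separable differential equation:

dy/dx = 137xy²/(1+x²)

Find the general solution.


Separate: dy/y² = 137x/(1+x²) dx.
Integrate LHS: ∫ dy/y² = -1/y.
Integrate RHS via u = 1+x²: (137/2)ln(1+x²) + C.
Result: -1/y = (137/2)ln(1+x²) + C.


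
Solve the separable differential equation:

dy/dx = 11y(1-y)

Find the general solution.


Separate: dy/[y(1-y)] = 11 dx.
Partial fractions: 1/[y(1-y)] = 1/y + 1/(1-y).
Integrate: ln|y/(1-y)| = 11x + C₀.
Solve for y: y = 1/(1 + Ce^(-11x)).


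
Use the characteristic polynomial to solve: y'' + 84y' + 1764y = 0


Characteristic equation: r² + 84r + 1764 = 0, i.e. (r + 42)² = 0.
Repeated root r = -42; include an x factor for the second linearly independent solution.
General solution: y = (C₁ + C₂x)e^(-42x).


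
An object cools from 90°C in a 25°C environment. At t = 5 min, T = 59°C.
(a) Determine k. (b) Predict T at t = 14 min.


Newton's law: T(t) = T_a + (T₀ - T_a)e^(-kt).
(a) Use T(5) = 59: (59 - 25)/(90 - 25) = e^(-k·5), so k = -ln(0.523)/5 ≈ 0.1296.
(b) Apply k to t = 14: T(14) = 25 + (65)e^(-1.814) ≈ 35.6°C.


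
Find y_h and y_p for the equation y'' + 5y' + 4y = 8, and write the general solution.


Characteristic roots of r² + 5r + 4 = 0 are -4, -1.
y_h = C₁e^(-4x) + C₂e^(-x).
Constant forcing; try y_p = A. Then 4A = 8 ⇒ A = 2.
General solution: y = C₁e^(-4x) + C₂e^(-x) + 2.


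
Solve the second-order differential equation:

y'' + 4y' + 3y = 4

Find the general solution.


Characteristic roots of r² + 4r + 3 = 0 are -3, -1.
y_h = C₁e^(-3x) + C₂e^(-x).
Constant forcing; try y_p = A. Then 3A = 4 ⇒ A = 4/3.
General solution: y = C₁e^(-3x) + C₂e^(-x) + 4/3.


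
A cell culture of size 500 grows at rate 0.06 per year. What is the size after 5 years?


The ODE dP/dt = 0.06P has solution P(t) = P(0)e^(0.06t).
Substitute P(0) = 500 and t = 5: P(5) = 500 e^(0.30) ≈ 675.


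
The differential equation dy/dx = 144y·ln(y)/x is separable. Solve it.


Separate: dy/[y ln(y)] = 144 dx/x.
Substitute u = ln(y): du/u = 144 dx/x.
Integrate: ln|ln(y)| = 144ln|x| + C₀, hence ln(y) = C·x^144.


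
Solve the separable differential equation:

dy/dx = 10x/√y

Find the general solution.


Separate: √y dy = 10x dx.
Integrate: (2/3)y^(3/2) = 5x² + C.


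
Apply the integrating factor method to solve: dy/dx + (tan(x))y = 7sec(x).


P(x) = tan(x) ⇒ μ = e^(∫tan(x)dx) = sec(x).
(sec(x) y)' = 7sec²(x) ⇒ sec(x) y = 7tan(x) + C.
Multiply by cos(x): y = 7sin(x) + C·cos(x).


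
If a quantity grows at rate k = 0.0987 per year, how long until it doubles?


Exponential growth: P(t) = P₀ e^(0.0987t). Set P(t)/P₀ = 2: e^(0.0987t) = 2.
Solve: t = ln(2)/0.0987 ≈ 7.02 years.


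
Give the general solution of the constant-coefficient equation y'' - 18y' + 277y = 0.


Characteristic equation: r² - 18r + 277 = 0.
Discriminant is negative; roots r = 9 ± 14i (complex conjugate pair).
General solution uses e^(α x)(C₁ cos(β x) + C₂ sin(β x)): y = e^(9x)(C₁cos(14x) + C₂sin(14x)).


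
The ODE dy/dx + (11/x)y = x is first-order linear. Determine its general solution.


P(x) = 11/x ⇒ μ = x^11.
(x^11 y)' = x^12 ⇒ x^11 y = x^13/(13) + C.
Solve for y: y = (1/13)x^2 + C/x^11.


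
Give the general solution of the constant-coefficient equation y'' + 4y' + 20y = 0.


Characteristic equation: r² + 4r + 20 = 0.
Discriminant is negative; roots r = -2 ± 4i (complex conjugate pair).
General solution uses e^(α x)(C₁ cos(β x) + C₂ sin(β x)): y = e^(-2x)(C₁cos(4x) + C₂sin(4x)).


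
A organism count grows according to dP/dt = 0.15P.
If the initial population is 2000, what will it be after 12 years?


The ODE dP/dt = 0.15P has solution P(t) = P(0)e^(0.15t).
Substitute P(0) = 2000 and t = 12: P(12) = 2000 e^(1.80) ≈ 12099.


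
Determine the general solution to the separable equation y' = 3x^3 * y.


Separate variables: dy/y = 3x^3 dx.
Integrate: ln|y| = (3/4)x^4 + C₀.
Exponentiate: y = Ce^((3/4)x^4).


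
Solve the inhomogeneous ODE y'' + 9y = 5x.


Homogeneous: r² + 9 = 0 ⇒ r = ±3i, y_h = C₁cos(3x) + C₂sin(3x).
Polynomial forcing; try y_p = Ax + B. Then y_p'' + 9 y_p = 9(Ax + B) = 5x, so B = 0 and A = 5/9.
General solution: y = C₁cos(3x) + C₂sin(3x) + (5/9)x.


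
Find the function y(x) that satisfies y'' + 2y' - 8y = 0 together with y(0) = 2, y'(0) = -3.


Characteristic roots of r² + 2r - 8 = 0 are 2, -4.
General solution y = c₁ e^(2x) + c₂ e^(-4x).
Apply y(0) = 2: c₁ + c₂ = 2. Apply y'(0) = -3: 2 c₁ - 4 c₂ = -3.
Solve: c₁ = 5/6, c₂ = 7/6.
Particular solution: y = (5/6)e^(2x) + (7/6)e^(-4x).


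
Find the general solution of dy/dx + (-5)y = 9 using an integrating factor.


P(x) = -5 ⇒ μ = e^(-5x).
(μ y)' = 9e^(-5x) ⇒ μ y = -(9/5)e^(-5x) + C.
Divide by μ: y = -9/5 + Ce^(5x).


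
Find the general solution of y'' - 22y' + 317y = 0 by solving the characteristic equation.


Characteristic equation: r² - 22r + 317 = 0.
Discriminant is negative; roots r = 11 ± 14i (complex conjugate pair).
General solution uses e^(α x)(C₁ cos(β x) + C₂ sin(β x)): y = e^(11x)(C₁cos(14x) + C₂sin(14x)).


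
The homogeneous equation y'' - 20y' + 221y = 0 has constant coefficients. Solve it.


Characteristic equation: r² - 20r + 221 = 0.
Discriminant is negative; roots r = 10 ± 11i (complex conjugate pair).
General solution uses e^(α x)(C₁ cos(β x) + C₂ sin(β x)): y = e^(10x)(C₁cos(11x) + C₂sin(11x)).


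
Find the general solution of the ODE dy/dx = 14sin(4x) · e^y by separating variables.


Separate: e^(-y) dy = 14sin(4x) dx.
Integrate: -e^(-y) = -(7/2)cos(4x) + C₀.
Rearrange: e^(-y) = (7/2)cos(4x) + C.


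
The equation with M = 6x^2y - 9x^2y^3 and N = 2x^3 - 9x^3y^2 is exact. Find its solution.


Check exactness: ∂M/∂y = 6x^2 - 27x^2y^2 and ∂N/∂x = 6x^2 - 27x^2y^2; equal, so the equation is exact.
Integrate M with respect to x (treating y as constant): ∫M dx = 2x^3y - 3x^3y^3 + h(y).
Differentiate w.r.t. y and set equal to N: all terms match, so h'(y) = 0 and h is a constant absorbed into C.
General solution: 2x^3y - 3x^3y^3 = C.


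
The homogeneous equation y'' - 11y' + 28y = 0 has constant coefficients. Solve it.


Characteristic equation: r² - 11r + 28 = 0.
Factor: (r - 7)(r - 4) = 0 ⇒ r = 7, 4 (distinct real).
General solution: y = C₁e^(7x) + C₂e^(4x).


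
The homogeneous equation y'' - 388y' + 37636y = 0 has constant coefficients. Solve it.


Characteristic equation: r² - 388r + 37636 = 0, i.e. (r - 194)² = 0.
Repeated root r = 194; include an x factor for the second linearly independent solution.
General solution: y = (C₁ + C₂x)e^(194x).


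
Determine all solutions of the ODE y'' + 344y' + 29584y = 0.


Characteristic equation: r² + 344r + 29584 = 0, i.e. (r + 172)² = 0.
Repeated root r = -172; include an x factor for the second linearly independent solution.
General solution: y = (C₁ + C₂x)e^(-172x).


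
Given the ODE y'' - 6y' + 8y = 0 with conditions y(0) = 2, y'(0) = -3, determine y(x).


Characteristic roots of r² - 6r + 8 = 0 are 2, 4.
General solution y = c₁ e^(2x) + c₂ e^(4x).
Apply y(0) = 2: c₁ + c₂ = 2. Apply y'(0) = -3: 2 c₁ + 4 c₂ = -3.
Solve: c₁ = 11/2, c₂ = -7/2.
Particular solution: y = (11/2)e^(2x) - (7/2)e^(4x).


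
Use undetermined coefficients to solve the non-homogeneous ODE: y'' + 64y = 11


Homogeneous part: r² + 64 = 0 ⇒ r = ±8i, so y_h = C₁cos(8x) + C₂sin(8x).
Try constant y_p = A; plug in: 64A = 11 ⇒ A = 11/64.
General solution: y = C₁cos(8x) + C₂sin(8x) + 11/64.


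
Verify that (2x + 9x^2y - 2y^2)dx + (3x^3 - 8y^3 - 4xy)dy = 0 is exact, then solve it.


Check exactness: ∂M/∂y = 9x^2 - 4y and ∂N/∂x = 9x^2 - 4y; equal, so the equation is exact.
Integrate M with respect to x (treating y as constant): ∫M dx = x^2 + 3x^3y - 2xy^2 + h(y).
Differentiate w.r.t. y and set equal to N: the x-dependent terms already match, leaving h'(y) = -8y^3. Integrate: h(y) = -2y^4.
So F(x,y) = x^2 + 3x^3y - 2y^4 - 2xy^2.
General solution: x^2 + 3x^3y - 2y^4 - 2xy^2 = C.


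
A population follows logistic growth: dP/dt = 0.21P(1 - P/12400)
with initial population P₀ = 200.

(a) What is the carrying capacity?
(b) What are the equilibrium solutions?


Logistic ODE dP/dt = 0.21P(1 - P/12400) has equilibria where dP/dt = 0, i.e. P = 0 or P = 12400.
The coefficient (1 - P/K) = 0 when P = K, identifying K = 12400 as the carrying capacity.
(a) K = 12400; (b) equilibria P = 0 and P = 12400.


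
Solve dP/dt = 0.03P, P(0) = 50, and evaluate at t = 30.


The ODE dP/dt = 0.03P has solution P(t) = P(0)e^(0.03t).
Substitute P(0) = 50 and t = 30: P(30) = 50 e^(0.90) ≈ 123.


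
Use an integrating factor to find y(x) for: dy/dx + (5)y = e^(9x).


P(x) = 5 ⇒ μ = e^(5x).
(μ y)' = e^(14x) ⇒ μ y = e^(14x)/14 + C.
Divide by μ: y = (1/14)e^(9x) + Ce^(-5x).


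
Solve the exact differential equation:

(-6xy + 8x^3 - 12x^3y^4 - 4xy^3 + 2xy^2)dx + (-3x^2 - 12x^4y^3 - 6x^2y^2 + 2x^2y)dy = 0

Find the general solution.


Check exactness: ∂M/∂y = -6x - 48x^3y^3 - 12xy^2 + 4xy and ∂N/∂x = -6x - 48x^3y^3 - 12xy^2 + 4xy; equal, so the equation is exact.
Integrate M with respect to x (treating y as constant): ∫M dx = -3x^2y + 2x^4 - 3x^4y^4 - 2x^2y^3 + x^2y^2 + h(y).
Differentiate w.r.t. y and set equal to N: all terms match, so h'(y) = 0 and h is a constant absorbed into C.
General solution: -3x^2y + 2x^4 - 3x^4y^4 - 2x^2y^3 + x^2y^2 = C.


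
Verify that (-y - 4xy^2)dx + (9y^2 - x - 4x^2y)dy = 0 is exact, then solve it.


Check exactness: ∂M/∂y = -1 - 8xy and ∂N/∂x = -1 - 8xy; equal, so the equation is exact.
Integrate M with respect to x (treating y as constant): ∫M dx = -xy - 2x^2y^2 + h(y).
Differentiate w.r.t. y and set equal to N: the x-dependent terms already match, leaving h'(y) = 9y^2. Integrate: h(y) = 3y^3.
So F(x,y) = 3y^3 - xy - 2x^2y^2.
General solution: 3y^3 - xy - 2x^2y^2 = C.


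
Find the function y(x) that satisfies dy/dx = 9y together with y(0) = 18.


General solution of y' = 9y is y = Ce^(9x).
Apply y(0) = 18: C = 18.
Particular solution: y = 18e^(9x).


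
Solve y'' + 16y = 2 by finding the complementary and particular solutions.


Homogeneous part: r² + 16 = 0 ⇒ r = ±4i, so y_h = C₁cos(4x) + C₂sin(4x).
Try constant y_p = A; plug in: 16A = 2 ⇒ A = 1/8.
General solution: y = C₁cos(4x) + C₂sin(4x) + 1/8.


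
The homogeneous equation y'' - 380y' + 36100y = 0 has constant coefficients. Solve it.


Characteristic equation: r² - 380r + 36100 = 0, i.e. (r - 190)² = 0.
Repeated root r = 190; include an x factor for the second linearly independent solution.
General solution: y = (C₁ + C₂x)e^(190x).


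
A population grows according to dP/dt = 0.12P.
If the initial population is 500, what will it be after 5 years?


The ODE dP/dt = 0.12P has solution P(t) = P(0)e^(0.12t).
Substitute P(0) = 500 and t = 5: P(5) = 500 e^(0.60) ≈ 911.


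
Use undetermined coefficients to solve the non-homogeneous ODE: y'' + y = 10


Homogeneous part: r² + 1 = 0 ⇒ r = ±1i, so y_h = C₁cos(x) + C₂sin(x).
Try constant y_p = A; plug in: 1A = 10 ⇒ A = 10.
General solution: y = C₁cos(x) + C₂sin(x) + 10.


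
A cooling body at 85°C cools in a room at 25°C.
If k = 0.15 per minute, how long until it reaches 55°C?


From T(t) = T_a + (T₀ - T_a)e^(-kt), set T(t) = 55:
(55 - 25) / (85 - 25) = e^(-0.15t), so t = -ln(0.500)/0.15 ≈ 4.6 minutes.


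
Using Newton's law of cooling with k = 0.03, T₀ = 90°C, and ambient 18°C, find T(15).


Newton's law: dT/dt = -k(T - T_a) has solution T(t) = T_a + (T₀ - T_a)e^(-kt).
Plug in T_a = 18, T₀ = 90, k = 0.03, t = 15: T(15) = 18 + (72)e^(-0.45) ≈ 63.9°C.


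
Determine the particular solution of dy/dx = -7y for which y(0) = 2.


General solution of y' = -7y is y = Ce^(-7x).
Apply y(0) = 2: C = 2.
Particular solution: y = 2e^(-7x).


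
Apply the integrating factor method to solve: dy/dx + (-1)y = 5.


P(x) = -1 ⇒ μ = e^(-x).
(μ y)' = 5e^(-x) ⇒ μ y = -5e^(-x) + C.
Divide by μ: y = -5 + Ce^(x).


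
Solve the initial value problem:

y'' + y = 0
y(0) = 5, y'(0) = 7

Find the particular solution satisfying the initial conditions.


Characteristic roots of r² + 1 = 0 are ±1i, so y = C₁cos(x) + C₂sin(x).
Apply y(0) = 5: C₁ = 5. Differentiate and apply y'(0) = 7: 1·C₂ = 7, so C₂ = 7.
Particular solution: y = 5cos(x) + 7sin(x).


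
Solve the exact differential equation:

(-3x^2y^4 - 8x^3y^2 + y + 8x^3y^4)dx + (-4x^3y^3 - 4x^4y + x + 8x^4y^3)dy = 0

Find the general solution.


Check exactness: ∂M/∂y = -12x^2y^3 - 16x^3y + 1 + 32x^3y^3 and ∂N/∂x = -12x^2y^3 - 16x^3y + 1 + 32x^3y^3; equal, so the equation is exact.
Integrate M with respect to x (treating y as constant): ∫M dx = -x^3y^4 - 2x^4y^2 + xy + 2x^4y^4 + h(y).
Differentiate w.r.t. y and set equal to N: all terms match, so h'(y) = 0 and h is a constant absorbed into C.
General solution: -x^3y^4 - 2x^4y^2 + xy + 2x^4y^4 = C.


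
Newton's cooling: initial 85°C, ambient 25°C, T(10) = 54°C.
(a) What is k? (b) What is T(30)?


Newton's law: T(t) = T_a + (T₀ - T_a)e^(-kt).
(a) Use T(10) = 54: (54 - 25)/(85 - 25) = e^(-k·10), so k = -ln(0.483)/10 ≈ 0.0727.
(b) Apply k to t = 30: T(30) = 25 + (60)e^(-2.181) ≈ 31.8°C.


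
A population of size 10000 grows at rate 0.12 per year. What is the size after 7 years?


The ODE dP/dt = 0.12P has solution P(t) = P(0)e^(0.12t).
Substitute P(0) = 10000 and t = 7: P(7) = 10000 e^(0.84) ≈ 23164.


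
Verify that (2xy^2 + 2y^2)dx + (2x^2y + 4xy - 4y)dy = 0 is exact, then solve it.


Check exactness: ∂M/∂y = 4xy + 4y and ∂N/∂x = 4xy + 4y; equal, so the equation is exact.
Integrate M with respect to x (treating y as constant): ∫M dx = x^2y^2 + 2xy^2 + h(y).
Differentiate w.r.t. y and set equal to N: the x-dependent terms already match, leaving h'(y) = -4y. Integrate: h(y) = -2y^2.
So F(x,y) = x^2y^2 + 2xy^2 - 2y^2.
General solution: x^2y^2 + 2xy^2 - 2y^2 = C.


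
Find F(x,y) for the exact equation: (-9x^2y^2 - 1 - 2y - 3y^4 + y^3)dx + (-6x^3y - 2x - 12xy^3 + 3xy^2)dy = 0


Check exactness: ∂M/∂y = -18x^2y - 2 - 12y^3 + 3y^2 and ∂N/∂x = -18x^2y - 2 - 12y^3 + 3y^2; equal, so the equation is exact.
Integrate M with respect to x (treating y as constant): ∫M dx = -3x^3y^2 - x - 2xy - 3xy^4 + xy^3 + h(y).
Differentiate w.r.t. y and set equal to N: all terms match, so h'(y) = 0 and h is a constant absorbed into C.
General solution: -3x^3y^2 - x - 2xy - 3xy^4 + xy^3 = C.


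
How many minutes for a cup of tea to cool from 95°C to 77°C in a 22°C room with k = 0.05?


From T(t) = T_a + (T₀ - T_a)e^(-kt), set T(t) = 77:
(77 - 22) / (95 - 22) = e^(-0.05t), so t = -ln(0.753)/0.05 ≈ 5.7 minutes.


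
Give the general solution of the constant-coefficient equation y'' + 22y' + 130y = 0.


Characteristic equation: r² + 22r + 130 = 0.
Discriminant is negative; roots r = -11 ± 3i (complex conjugate pair).
General solution uses e^(α x)(C₁ cos(β x) + C₂ sin(β x)): y = e^(-11x)(C₁cos(3x) + C₂sin(3x)).


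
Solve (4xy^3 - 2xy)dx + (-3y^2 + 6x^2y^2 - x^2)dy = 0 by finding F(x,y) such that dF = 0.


Check exactness: ∂M/∂y = 12xy^2 - 2x and ∂N/∂x = 12xy^2 - 2x; equal, so the equation is exact.
Integrate M with respect to x (treating y as constant): ∫M dx = 2x^2y^3 - x^2y + h(y).
Differentiate w.r.t. y and set equal to N: the x-dependent terms already match, leaving h'(y) = -3y^2. Integrate: h(y) = -y^3.
So F(x,y) = -y^3 + 2x^2y^3 - x^2y.
General solution: -y^3 + 2x^2y^3 - x^2y = C.


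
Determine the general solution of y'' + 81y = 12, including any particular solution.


Homogeneous part: r² + 81 = 0 ⇒ r = ±9i, so y_h = C₁cos(9x) + C₂sin(9x).
Try constant y_p = A; plug in: 81A = 12 ⇒ A = 4/27.
General solution: y = C₁cos(9x) + C₂sin(9x) + 4/27.


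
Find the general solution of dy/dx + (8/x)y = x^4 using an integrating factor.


P(x) = 8/x ⇒ μ = x^8.
(x^8 y)' = x^8·x^4 = x^12.
Integrate: x^8 y = x^13/(13) + C.
Solve for y: y = (1/13)x^5 + C/x^8.


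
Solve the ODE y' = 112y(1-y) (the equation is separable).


Separate: dy/[y(1-y)] = 112 dx.
Partial fractions: 1/[y(1-y)] = 1/y + 1/(1-y).
Integrate: ln|y/(1-y)| = 112x + C₀.
Solve for y: y = 1/(1 + Ce^(-112x)).


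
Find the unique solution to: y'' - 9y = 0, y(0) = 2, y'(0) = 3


Characteristic roots of r² - 9 = 0 are -3, 3.
General solution y = c₁ e^(-3x) + c₂ e^(3x).
Apply y(0) = 2: c₁ + c₂ = 2. Apply y'(0) = 3: -3 c₁ + 3 c₂ = 3.
Solve: c₁ = 1/2, c₂ = 3/2.
Particular solution: y = (1/2)e^(-3x) + (3/2)e^(3x).
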